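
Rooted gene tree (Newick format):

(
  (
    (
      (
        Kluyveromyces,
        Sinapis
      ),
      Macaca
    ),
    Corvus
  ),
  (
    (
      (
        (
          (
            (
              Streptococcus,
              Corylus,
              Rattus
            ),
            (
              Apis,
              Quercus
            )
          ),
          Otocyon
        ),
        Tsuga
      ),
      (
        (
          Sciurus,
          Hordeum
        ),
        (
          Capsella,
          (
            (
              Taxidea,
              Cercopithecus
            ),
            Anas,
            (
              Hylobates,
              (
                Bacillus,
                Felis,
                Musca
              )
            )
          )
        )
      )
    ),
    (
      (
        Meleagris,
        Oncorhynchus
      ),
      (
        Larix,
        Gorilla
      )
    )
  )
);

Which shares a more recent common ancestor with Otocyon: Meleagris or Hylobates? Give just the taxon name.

The MRCA of Otocyon and Hylobates subtends (((((Streptococcus,Corylus,Rattus),(Apis,Quercus)),Otocyon),Tsuga),((Sciurus,Hordeum),(Capsella,((Taxidea,Cercopithecus),Anas,(Hylobates,(Bacillus,Felis,Musca)))))) (17 taxa).
The MRCA of Otocyon and Meleagris subtends ((((((Streptococcus,Corylus,Rattus),(Apis,Quercus)),Otocyon),Tsuga),((Sciurus,Hordeum),(Capsella,((Taxidea,Cercopithecus),Anas,(Hylobates,(Bacillus,Felis,Musca)))))),((Meleagris,Oncorhynchus),(Larix,Gorilla))) (21 taxa).
The first is nested inside the second, so Otocyon shares a more recent common ancestor with Hylobates.

Hylobates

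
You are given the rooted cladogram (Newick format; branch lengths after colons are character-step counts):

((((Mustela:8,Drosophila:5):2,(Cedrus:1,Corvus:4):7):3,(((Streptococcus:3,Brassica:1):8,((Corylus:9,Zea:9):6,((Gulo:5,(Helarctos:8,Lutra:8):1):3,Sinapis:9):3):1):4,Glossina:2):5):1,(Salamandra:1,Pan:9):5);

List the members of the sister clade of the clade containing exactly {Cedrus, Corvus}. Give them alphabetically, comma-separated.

The clade containing exactly {Cedrus, Corvus} attaches to the tree at the node subtending ((Mustela,Drosophila),(Cedrus,Corvus)).
The other lineage descending from that same node — the sister group — is (Mustela,Drosophila); its 2 tips in alphabetical order are the answer.

Drosophila, Mustela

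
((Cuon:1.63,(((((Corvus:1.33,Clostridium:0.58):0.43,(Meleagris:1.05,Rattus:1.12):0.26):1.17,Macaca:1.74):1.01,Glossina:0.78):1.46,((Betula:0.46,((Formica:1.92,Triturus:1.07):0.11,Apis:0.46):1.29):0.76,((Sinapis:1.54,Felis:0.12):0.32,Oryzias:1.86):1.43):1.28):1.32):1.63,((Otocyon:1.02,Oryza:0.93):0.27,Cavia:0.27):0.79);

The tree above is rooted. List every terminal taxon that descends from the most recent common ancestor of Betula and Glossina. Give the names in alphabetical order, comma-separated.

Tracing Betula: it sits inside (Betula,((Formica,Triturus),Apis)).
Tracing Glossina: it sits inside ((((Corvus,Clostridium),(Meleagris,Rattus)),Macaca),Glossina).
The smallest clade enclosing both is (((((Corvus,Clostridium),(Meleagris,Rattus)),Macaca),Glossina),((Betula,((Formica,Triturus),Apis)),((Sinapis,Felis),Oryzias))); the answer is its 13 terminal taxa in alphabetical order.

Apis, Betula, Clostridium, Corvus, Felis, Formica, Glossina, Macaca, Meleagris, Oryzias, Rattus, Sinapis, Triturus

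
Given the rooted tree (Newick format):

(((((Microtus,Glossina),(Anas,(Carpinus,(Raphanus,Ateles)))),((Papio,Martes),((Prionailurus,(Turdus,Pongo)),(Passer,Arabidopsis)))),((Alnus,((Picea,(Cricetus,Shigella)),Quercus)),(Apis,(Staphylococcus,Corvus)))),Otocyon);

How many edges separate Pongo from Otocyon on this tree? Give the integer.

The MRCA of Pongo and Otocyon is the root of the tree.
From Pongo up to that node: 7 branches. From Otocyon up to the same node: 1 branch. Total: 7 + 1 = 8.

8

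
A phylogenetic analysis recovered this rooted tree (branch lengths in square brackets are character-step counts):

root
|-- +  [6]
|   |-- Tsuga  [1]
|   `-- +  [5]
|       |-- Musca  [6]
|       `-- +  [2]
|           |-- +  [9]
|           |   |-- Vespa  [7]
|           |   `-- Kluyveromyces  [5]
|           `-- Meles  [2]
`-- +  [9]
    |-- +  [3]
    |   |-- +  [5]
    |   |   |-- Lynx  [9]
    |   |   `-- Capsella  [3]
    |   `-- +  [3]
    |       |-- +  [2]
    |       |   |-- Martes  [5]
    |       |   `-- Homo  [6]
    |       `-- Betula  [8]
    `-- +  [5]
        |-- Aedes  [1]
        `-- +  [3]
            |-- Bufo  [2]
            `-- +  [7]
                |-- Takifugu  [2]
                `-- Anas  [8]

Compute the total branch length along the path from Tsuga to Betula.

30

The path runs Tsuga → … → MRCA → … → Betula; the MRCA is the root of the tree.
Branch lengths along that path: 1 + 6 + 9 + 3 + 3 + 8 = 30.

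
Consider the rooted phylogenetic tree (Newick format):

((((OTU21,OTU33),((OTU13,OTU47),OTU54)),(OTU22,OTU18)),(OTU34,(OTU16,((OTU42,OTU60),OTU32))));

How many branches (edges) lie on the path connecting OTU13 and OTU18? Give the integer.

The MRCA of OTU13 and OTU18 is the node subtending (((OTU21,OTU33),((OTU13,OTU47),OTU54)),(OTU22,OTU18)).
From OTU13 up to that node: 4 branches. From OTU18 up to the same node: 2 branches. Total: 4 + 2 = 6.

6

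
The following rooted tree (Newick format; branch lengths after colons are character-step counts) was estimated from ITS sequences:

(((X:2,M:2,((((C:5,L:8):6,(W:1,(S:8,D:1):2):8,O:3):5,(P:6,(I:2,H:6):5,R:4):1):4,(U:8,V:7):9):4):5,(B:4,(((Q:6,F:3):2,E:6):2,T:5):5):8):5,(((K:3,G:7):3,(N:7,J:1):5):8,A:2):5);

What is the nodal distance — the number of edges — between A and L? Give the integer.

The MRCA of A and L is the root of the tree.
From A up to that node: 2 branches. From L up to the same node: 7 branches. Total: 2 + 7 = 9.

9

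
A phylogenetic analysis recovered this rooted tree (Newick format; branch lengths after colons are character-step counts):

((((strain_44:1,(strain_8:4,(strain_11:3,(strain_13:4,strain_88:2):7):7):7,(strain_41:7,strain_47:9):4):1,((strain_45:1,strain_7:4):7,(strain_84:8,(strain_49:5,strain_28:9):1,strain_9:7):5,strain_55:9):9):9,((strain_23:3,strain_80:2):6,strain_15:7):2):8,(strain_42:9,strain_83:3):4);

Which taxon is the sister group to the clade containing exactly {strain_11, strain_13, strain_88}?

strain_8

The clade containing exactly {strain_11, strain_13, strain_88} attaches to the tree at the node subtending (strain_8,(strain_11,(strain_13,strain_88))).
The other lineage descending from that same node — the sister group — is the single tip strain_8.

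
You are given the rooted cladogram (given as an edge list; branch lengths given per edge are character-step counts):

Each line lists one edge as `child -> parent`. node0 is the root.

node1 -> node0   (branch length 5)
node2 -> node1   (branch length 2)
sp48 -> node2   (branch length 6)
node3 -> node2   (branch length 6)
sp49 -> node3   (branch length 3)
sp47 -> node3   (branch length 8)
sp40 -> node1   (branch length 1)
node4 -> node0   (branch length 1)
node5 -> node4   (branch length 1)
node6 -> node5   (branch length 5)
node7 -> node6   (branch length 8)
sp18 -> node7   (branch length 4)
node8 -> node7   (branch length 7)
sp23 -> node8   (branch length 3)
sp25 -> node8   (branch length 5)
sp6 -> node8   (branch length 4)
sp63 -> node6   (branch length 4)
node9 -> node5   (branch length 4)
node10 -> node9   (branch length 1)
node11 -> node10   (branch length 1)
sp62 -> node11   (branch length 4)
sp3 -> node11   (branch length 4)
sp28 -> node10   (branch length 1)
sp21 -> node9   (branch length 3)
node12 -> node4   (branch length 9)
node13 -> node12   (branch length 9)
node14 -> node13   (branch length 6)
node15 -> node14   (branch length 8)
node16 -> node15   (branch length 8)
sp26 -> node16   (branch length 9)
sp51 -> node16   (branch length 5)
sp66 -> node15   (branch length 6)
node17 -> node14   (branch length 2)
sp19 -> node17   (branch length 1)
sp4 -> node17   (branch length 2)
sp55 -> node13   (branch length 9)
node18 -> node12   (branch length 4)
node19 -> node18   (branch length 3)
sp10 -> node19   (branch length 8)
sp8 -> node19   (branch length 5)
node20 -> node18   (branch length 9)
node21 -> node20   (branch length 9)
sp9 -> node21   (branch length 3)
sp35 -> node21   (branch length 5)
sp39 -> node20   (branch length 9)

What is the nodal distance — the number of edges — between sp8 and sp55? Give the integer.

5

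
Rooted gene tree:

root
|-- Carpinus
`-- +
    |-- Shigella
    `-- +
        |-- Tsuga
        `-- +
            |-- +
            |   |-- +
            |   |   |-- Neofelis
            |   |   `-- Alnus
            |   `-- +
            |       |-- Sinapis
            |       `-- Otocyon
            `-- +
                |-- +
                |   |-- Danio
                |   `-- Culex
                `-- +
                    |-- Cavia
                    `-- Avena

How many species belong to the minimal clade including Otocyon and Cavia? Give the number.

8

The MRCA of Otocyon and Cavia is the node subtending (((Neofelis,Alnus),(Sinapis,Otocyon)),((Danio,Culex),(Cavia,Avena))).
That clade contains 8 terminal taxa: Alnus, Avena, Cavia, Culex, Danio, Neofelis, Otocyon, Sinapis.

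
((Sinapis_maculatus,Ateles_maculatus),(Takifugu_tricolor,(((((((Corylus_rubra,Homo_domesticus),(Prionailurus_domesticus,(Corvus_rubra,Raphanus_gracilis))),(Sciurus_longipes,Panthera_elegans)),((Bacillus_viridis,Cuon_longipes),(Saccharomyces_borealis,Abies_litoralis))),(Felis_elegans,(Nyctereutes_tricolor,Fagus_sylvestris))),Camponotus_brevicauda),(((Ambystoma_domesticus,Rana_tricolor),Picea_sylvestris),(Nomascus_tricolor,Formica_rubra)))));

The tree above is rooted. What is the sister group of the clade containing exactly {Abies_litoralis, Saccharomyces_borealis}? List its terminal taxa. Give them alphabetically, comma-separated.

The clade containing exactly {Abies_litoralis, Saccharomyces_borealis} attaches to the tree at the node subtending ((Bacillus_viridis,Cuon_longipes),(Saccharomyces_borealis,Abies_litoralis)).
The other lineage descending from that same node — the sister group — is (Bacillus_viridis,Cuon_longipes); its 2 tips in alphabetical order are the answer.

Bacillus_viridis, Cuon_longipes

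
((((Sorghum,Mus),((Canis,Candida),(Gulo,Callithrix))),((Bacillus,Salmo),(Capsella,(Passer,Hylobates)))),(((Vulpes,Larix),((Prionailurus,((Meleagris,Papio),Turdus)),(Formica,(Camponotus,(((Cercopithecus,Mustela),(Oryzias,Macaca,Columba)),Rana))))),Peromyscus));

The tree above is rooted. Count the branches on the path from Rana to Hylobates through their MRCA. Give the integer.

The MRCA of Rana and Hylobates is the root of the tree.
From Rana up to that node: 7 branches. From Hylobates up to the same node: 5 branches. Total: 7 + 5 = 12.

12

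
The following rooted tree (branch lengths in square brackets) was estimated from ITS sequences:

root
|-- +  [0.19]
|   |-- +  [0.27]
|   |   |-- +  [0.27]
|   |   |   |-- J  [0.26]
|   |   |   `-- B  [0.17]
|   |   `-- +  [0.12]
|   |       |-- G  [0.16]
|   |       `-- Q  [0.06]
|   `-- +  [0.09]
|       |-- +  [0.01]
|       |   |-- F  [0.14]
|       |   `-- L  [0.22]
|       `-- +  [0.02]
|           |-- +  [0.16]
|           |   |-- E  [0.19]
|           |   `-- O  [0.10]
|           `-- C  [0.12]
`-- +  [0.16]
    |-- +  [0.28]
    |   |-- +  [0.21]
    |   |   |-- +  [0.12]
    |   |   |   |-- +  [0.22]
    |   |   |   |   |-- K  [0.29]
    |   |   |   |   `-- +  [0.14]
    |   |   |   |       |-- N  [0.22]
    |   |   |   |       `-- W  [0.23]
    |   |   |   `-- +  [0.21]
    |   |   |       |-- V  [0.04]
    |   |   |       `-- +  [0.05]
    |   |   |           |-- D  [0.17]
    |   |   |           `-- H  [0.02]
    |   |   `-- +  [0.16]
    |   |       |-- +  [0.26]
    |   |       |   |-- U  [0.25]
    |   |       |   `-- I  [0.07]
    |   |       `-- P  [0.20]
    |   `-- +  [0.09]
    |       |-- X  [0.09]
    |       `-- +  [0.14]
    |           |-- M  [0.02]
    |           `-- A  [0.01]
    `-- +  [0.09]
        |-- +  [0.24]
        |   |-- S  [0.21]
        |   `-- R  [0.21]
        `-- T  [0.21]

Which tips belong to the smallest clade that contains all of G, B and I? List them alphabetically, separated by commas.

Tracing G: it sits inside (G,Q).
Tracing B: it sits inside (J,B).
Tracing I: it sits inside (U,I).
The smallest clade enclosing all 3 is the whole tree (their MRCA is the root), so the answer is all 24 tips in alphabetical order.

A, B, C, D, E, F, G, H, I, J, K, L, M, N, O, P, Q, R, S, T, U, V, W, X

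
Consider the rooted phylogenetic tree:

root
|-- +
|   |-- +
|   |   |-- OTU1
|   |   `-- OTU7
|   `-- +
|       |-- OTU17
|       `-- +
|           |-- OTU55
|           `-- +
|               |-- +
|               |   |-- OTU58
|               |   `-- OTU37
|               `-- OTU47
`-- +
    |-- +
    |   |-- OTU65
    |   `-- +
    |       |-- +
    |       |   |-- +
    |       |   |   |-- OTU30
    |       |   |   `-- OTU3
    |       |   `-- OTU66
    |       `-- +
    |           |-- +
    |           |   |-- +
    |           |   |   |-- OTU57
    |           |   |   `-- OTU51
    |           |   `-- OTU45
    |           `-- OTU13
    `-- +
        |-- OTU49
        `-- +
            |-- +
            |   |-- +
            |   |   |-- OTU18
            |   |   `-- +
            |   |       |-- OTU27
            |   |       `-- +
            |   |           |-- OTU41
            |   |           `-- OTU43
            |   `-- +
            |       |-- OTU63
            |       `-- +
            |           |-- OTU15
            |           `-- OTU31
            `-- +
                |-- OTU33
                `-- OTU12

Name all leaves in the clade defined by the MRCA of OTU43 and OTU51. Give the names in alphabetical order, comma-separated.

Tracing OTU43: it sits inside (OTU41,OTU43).
Tracing OTU51: it sits inside (OTU57,OTU51).
The smallest clade enclosing both is ((OTU65,(((OTU30,OTU3),OTU66),(((OTU57,OTU51),OTU45),OTU13))),(OTU49,(((OTU18,(OTU27,(OTU41,OTU43))),(OTU63,(OTU15,OTU31))),(OTU33,OTU12)))); the answer is its 18 terminal taxa in alphabetical order.

OTU12, OTU13, OTU15, OTU18, OTU27, OTU3, OTU30, OTU31, OTU33, OTU41, OTU43, OTU45, OTU49, OTU51, OTU57, OTU63, OTU65, OTU66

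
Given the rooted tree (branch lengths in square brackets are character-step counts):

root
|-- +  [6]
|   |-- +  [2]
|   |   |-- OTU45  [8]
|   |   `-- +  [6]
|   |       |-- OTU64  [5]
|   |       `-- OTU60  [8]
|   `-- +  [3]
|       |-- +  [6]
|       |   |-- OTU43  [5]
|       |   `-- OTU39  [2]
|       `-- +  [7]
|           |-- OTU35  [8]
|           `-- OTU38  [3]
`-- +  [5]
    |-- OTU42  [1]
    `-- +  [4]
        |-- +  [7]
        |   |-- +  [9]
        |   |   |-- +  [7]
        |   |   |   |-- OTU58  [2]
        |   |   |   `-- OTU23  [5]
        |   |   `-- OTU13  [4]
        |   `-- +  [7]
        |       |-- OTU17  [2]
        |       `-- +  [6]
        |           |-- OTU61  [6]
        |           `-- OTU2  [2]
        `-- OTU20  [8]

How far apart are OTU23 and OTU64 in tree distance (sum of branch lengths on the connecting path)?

56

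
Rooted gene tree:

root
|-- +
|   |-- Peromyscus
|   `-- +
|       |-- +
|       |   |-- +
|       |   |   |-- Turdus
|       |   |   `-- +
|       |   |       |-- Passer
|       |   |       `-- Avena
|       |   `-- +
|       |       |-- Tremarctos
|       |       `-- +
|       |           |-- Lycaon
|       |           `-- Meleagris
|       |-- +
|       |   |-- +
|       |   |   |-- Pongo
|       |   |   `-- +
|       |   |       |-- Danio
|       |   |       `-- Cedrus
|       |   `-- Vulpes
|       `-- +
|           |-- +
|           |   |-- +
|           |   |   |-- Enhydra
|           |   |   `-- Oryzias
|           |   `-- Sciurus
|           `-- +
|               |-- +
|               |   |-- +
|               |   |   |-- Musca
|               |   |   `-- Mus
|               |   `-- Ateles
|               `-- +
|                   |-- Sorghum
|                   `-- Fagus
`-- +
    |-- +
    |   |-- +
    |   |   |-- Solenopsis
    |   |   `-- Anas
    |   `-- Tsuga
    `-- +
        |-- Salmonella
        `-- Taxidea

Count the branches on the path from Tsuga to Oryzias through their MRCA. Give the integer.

The MRCA of Tsuga and Oryzias is the root of the tree.
From Tsuga up to that node: 3 branches. From Oryzias up to the same node: 6 branches. Total: 3 + 6 = 9.

9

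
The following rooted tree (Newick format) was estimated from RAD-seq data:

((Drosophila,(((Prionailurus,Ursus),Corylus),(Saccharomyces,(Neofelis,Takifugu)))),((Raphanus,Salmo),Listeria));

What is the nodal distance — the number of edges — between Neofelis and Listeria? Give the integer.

7

The MRCA of Neofelis and Listeria is the root of the tree.
From Neofelis up to that node: 5 branches. From Listeria up to the same node: 2 branches. Total: 5 + 2 = 7.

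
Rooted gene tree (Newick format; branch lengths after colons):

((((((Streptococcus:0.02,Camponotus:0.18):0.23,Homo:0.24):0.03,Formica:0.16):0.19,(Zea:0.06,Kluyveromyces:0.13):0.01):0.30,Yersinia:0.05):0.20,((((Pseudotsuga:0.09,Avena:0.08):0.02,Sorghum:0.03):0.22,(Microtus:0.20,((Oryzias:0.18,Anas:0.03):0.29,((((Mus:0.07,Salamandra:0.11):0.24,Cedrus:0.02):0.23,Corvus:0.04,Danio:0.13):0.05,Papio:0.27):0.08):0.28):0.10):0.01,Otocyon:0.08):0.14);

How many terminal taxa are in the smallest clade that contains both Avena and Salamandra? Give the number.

12

The MRCA of Avena and Salamandra is the node subtending (((Pseudotsuga,Avena),Sorghum),(Microtus,((Oryzias,Anas),((((Mus,Salamandra),Cedrus),Corvus,Danio),Papio)))).
That clade contains 12 terminal taxa: Anas, Avena, Cedrus, Corvus, Danio, Microtus, Mus, Oryzias, Papio, Pseudotsuga, Salamandra, Sorghum.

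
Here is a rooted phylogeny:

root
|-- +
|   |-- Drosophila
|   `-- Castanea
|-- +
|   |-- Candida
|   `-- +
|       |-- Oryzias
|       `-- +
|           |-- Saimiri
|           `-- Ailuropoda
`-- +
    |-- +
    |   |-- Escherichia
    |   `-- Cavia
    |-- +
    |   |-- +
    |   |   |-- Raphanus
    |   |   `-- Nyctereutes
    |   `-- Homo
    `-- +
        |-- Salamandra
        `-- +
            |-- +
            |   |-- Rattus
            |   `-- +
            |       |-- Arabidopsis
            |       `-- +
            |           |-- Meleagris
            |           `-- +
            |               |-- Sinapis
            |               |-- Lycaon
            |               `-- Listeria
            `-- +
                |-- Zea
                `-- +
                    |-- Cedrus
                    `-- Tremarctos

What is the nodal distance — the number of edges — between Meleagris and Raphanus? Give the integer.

9

The MRCA of Meleagris and Raphanus is the node subtending ((Escherichia,Cavia),((Raphanus,Nyctereutes),Homo),(Salamandra,((Rattus,(Arabidopsis,(Meleagris,(Sinapis,Lycaon,Listeria)))),(Zea,(Cedrus,Tremarctos))))).
From Meleagris up to that node: 6 branches. From Raphanus up to the same node: 3 branches. Total: 6 + 3 = 9.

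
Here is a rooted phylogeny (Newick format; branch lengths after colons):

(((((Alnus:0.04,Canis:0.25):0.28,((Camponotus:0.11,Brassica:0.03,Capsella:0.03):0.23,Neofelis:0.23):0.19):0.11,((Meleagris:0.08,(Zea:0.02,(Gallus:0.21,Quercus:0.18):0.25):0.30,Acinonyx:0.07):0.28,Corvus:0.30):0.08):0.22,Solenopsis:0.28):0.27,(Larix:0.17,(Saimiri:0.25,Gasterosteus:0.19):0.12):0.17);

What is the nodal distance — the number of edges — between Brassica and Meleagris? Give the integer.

The MRCA of Brassica and Meleagris is the node subtending (((Alnus,Canis),((Camponotus,Brassica,Capsella),Neofelis)),((Meleagris,(Zea,(Gallus,Quercus)),Acinonyx),Corvus)).
From Brassica up to that node: 4 branches. From Meleagris up to the same node: 3 branches. Total: 4 + 3 = 7.

7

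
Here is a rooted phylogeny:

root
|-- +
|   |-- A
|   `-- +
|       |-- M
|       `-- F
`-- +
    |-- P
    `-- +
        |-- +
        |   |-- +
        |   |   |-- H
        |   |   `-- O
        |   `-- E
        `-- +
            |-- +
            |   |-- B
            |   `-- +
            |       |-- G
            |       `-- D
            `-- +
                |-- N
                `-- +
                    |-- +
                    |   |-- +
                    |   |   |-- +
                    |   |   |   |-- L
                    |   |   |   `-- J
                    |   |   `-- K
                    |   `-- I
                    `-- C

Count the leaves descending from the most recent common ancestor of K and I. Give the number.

The MRCA of K and I is the node subtending (((L,J),K),I).
That clade contains 4 terminal taxa: I, J, K, L.

4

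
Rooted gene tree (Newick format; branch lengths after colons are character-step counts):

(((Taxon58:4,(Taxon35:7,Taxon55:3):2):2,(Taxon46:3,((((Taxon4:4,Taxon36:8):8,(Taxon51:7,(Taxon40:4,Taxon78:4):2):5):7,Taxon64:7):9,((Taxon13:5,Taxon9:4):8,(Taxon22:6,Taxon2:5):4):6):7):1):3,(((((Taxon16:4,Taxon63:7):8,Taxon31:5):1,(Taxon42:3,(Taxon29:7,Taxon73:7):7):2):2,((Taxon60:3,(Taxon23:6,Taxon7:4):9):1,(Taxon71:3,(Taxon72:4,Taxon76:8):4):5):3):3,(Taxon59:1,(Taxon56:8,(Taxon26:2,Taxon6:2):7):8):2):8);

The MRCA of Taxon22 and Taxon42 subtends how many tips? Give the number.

The MRCA of Taxon22 and Taxon42 is the root, so the clade is the entire tree.
That clade contains 30 terminal taxa: Taxon13, Taxon16, Taxon2, Taxon22, Taxon23, Taxon26, Taxon29, Taxon31, Taxon35, Taxon36, Taxon4, Taxon40, Taxon42, Taxon46, Taxon51, Taxon55, Taxon56, Taxon58, Taxon59, Taxon6, Taxon60, Taxon63, Taxon64, Taxon7, Taxon71, Taxon72, Taxon73, Taxon76, Taxon78, Taxon9.

30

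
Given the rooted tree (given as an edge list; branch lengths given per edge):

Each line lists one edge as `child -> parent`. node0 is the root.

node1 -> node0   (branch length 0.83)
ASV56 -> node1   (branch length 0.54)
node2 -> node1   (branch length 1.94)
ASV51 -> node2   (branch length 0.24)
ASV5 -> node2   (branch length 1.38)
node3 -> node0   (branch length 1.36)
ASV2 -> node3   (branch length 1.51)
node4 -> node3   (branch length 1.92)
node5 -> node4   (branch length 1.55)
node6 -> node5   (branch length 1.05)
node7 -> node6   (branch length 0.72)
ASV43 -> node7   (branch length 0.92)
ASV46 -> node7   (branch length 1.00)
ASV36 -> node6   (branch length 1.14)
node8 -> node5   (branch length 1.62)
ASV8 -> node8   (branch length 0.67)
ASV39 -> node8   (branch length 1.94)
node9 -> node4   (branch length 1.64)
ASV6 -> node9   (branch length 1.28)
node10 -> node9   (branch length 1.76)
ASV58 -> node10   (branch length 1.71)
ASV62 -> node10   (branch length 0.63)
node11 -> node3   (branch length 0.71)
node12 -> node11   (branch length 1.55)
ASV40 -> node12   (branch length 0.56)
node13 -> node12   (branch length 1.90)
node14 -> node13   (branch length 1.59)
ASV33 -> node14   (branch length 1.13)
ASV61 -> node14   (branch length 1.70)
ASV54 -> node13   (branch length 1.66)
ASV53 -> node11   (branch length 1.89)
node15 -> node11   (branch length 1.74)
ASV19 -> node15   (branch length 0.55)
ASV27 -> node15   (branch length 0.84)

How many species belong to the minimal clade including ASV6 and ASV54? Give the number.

The MRCA of ASV6 and ASV54 is the node subtending (ASV2,((((ASV43,ASV46),ASV36),(ASV8,ASV39)),(ASV6,(ASV58,ASV62))),((ASV40,((ASV33,ASV61),ASV54)),ASV53,(ASV19,ASV27))).
That clade contains 16 terminal taxa: ASV19, ASV2, ASV27, ASV33, ASV36, ASV39, ASV40, ASV43, ASV46, ASV53, ASV54, ASV58, ASV6, ASV61, ASV62, ASV8.

16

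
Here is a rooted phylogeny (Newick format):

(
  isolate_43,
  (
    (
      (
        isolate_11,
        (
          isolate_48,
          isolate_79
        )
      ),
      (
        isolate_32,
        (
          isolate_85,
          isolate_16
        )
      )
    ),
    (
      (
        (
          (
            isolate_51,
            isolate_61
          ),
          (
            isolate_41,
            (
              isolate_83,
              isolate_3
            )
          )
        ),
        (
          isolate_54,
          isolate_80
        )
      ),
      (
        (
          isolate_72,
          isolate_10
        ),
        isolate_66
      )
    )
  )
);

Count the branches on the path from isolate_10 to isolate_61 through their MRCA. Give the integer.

7

The MRCA of isolate_10 and isolate_61 is the node subtending ((((isolate_51,isolate_61),(isolate_41,(isolate_83,isolate_3))),(isolate_54,isolate_80)),((isolate_72,isolate_10),isolate_66)).
From isolate_10 up to that node: 3 branches. From isolate_61 up to the same node: 4 branches. Total: 3 + 4 = 7.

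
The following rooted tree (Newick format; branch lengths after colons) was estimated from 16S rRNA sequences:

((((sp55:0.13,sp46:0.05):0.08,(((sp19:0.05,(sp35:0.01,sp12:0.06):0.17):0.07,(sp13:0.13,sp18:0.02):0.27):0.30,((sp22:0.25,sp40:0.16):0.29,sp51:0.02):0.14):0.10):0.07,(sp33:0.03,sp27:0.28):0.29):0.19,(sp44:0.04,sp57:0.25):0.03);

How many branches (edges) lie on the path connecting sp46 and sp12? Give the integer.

7

The MRCA of sp46 and sp12 is the node subtending ((sp55,sp46),(((sp19,(sp35,sp12)),(sp13,sp18)),((sp22,sp40),sp51))).
From sp46 up to that node: 2 branches. From sp12 up to the same node: 5 branches. Total: 2 + 5 = 7.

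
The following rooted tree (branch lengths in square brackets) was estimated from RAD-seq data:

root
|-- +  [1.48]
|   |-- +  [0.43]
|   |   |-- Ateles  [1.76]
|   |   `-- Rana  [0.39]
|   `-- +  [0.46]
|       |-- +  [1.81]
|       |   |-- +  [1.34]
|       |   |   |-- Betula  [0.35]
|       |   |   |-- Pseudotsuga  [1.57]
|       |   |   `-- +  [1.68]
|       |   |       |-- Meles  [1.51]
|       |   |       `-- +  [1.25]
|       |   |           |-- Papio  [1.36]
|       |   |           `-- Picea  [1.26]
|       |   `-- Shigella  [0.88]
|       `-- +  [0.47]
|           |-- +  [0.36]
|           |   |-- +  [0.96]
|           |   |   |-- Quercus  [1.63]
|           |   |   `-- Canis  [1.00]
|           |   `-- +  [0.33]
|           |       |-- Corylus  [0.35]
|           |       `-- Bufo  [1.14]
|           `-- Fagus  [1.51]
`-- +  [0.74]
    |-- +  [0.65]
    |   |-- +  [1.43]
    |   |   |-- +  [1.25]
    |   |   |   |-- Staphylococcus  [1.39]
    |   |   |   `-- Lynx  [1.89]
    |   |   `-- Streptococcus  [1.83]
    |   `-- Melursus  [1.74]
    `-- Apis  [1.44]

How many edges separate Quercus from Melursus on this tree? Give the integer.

The MRCA of Quercus and Melursus is the root of the tree.
From Quercus up to that node: 6 branches. From Melursus up to the same node: 3 branches. Total: 6 + 3 = 9.

9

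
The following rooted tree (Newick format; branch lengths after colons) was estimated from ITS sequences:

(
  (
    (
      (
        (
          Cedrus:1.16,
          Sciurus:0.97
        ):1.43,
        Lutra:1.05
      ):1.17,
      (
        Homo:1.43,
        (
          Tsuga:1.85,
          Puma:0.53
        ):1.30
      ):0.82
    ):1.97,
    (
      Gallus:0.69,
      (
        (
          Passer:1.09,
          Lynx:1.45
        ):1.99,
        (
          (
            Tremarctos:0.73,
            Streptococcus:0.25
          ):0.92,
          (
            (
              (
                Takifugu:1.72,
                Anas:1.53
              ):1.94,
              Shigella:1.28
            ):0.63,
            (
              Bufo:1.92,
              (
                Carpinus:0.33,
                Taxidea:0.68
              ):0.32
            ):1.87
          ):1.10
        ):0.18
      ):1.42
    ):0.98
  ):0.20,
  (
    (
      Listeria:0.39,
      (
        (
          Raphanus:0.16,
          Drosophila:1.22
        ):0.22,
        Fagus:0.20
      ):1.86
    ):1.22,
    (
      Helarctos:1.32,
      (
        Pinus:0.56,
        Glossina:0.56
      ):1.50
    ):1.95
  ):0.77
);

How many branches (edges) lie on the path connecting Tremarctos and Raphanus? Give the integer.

The MRCA of Tremarctos and Raphanus is the root of the tree.
From Tremarctos up to that node: 6 branches. From Raphanus up to the same node: 5 branches. Total: 6 + 5 = 11.

11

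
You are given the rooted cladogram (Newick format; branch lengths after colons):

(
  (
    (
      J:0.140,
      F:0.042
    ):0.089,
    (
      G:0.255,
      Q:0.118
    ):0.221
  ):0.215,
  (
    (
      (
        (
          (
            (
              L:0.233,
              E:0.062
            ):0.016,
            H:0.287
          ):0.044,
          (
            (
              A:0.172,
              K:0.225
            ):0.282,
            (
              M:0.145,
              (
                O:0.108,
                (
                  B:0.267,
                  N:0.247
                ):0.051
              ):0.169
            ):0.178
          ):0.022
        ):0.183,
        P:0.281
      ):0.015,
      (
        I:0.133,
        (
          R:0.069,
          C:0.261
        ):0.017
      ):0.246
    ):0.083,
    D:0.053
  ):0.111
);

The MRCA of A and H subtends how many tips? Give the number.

9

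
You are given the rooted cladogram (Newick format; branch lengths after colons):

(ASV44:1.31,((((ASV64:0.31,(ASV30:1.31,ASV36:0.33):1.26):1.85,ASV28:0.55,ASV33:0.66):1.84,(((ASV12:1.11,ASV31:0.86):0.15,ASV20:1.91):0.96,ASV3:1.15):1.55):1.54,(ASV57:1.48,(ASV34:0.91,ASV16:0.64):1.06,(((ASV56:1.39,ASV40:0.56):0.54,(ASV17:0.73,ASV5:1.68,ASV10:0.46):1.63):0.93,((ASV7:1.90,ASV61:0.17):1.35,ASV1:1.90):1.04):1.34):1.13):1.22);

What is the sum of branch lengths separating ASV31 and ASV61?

10.09

The path runs ASV31 → … → MRCA → … → ASV61; the MRCA is the node subtending ((((ASV64,(ASV30,ASV36)),ASV28,ASV33),(((ASV12,ASV31),ASV20),ASV3)),(ASV57,(ASV34,ASV16),(((ASV56,ASV40),(ASV17,ASV5,ASV10)),((ASV7,ASV61),ASV1)))).
Branch lengths along that path: 0.86 + 0.15 + 0.96 + 1.55 + 1.54 + 1.13 + 1.34 + 1.04 + 1.35 + 0.17 = 10.09.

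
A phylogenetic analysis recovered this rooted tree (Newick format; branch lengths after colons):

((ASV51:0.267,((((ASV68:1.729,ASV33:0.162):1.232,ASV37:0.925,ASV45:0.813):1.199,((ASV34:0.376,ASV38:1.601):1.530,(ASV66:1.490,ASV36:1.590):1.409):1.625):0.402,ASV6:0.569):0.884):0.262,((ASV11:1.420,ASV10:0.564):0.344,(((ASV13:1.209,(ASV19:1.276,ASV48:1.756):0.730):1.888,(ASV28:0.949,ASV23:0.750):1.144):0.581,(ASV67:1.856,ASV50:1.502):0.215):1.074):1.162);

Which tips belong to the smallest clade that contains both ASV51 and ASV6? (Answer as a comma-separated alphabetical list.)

Tracing ASV51: it sits inside (ASV51,((((ASV68,ASV33),ASV37,ASV45),((ASV34,ASV38),(ASV66,ASV36))),ASV6)).
Tracing ASV6: it sits inside ((((ASV68,ASV33),ASV37,ASV45),((ASV34,ASV38),(ASV66,ASV36))),ASV6).
The smallest clade enclosing both is (ASV51,((((ASV68,ASV33),ASV37,ASV45),((ASV34,ASV38),(ASV66,ASV36))),ASV6)); the answer is its 10 terminal taxa in alphabetical order.

ASV33, ASV34, ASV36, ASV37, ASV38, ASV45, ASV51, ASV6, ASV66, ASV68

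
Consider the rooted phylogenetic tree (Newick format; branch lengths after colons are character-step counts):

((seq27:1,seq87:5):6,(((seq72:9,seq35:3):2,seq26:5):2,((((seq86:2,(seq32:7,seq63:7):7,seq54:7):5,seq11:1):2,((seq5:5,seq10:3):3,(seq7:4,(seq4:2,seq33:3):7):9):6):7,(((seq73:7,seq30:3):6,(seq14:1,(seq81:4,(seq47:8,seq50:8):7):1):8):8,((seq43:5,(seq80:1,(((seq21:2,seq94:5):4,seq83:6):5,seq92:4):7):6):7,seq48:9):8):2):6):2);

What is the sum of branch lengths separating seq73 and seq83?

The path runs seq73 → … → MRCA → … → seq83; the MRCA is the node subtending (((seq73,seq30),(seq14,(seq81,(seq47,seq50)))),((seq43,(seq80,(((seq21,seq94),seq83),seq92))),seq48)).
Branch lengths along that path: 7 + 6 + 8 + 8 + 7 + 6 + 7 + 5 + 6 = 60.

60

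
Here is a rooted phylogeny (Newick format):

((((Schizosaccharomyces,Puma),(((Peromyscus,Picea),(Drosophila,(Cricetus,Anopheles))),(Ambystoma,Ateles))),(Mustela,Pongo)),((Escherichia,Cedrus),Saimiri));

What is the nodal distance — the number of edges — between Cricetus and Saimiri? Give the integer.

9

The MRCA of Cricetus and Saimiri is the root of the tree.
From Cricetus up to that node: 7 branches. From Saimiri up to the same node: 2 branches. Total: 7 + 2 = 9.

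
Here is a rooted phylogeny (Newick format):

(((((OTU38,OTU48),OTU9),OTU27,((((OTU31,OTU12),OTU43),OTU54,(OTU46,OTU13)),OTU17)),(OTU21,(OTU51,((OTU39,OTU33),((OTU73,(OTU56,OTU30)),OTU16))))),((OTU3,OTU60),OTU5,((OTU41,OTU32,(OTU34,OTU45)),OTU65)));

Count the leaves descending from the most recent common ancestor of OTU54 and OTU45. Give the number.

The MRCA of OTU54 and OTU45 is the root, so the clade is the entire tree.
That clade contains 27 terminal taxa: OTU12, OTU13, OTU16, OTU17, OTU21, OTU27, OTU3, OTU30, OTU31, OTU32, OTU33, OTU34, OTU38, OTU39, OTU41, OTU43, OTU45, OTU46, OTU48, OTU5, OTU51, OTU54, OTU56, OTU60, OTU65, OTU73, OTU9.

27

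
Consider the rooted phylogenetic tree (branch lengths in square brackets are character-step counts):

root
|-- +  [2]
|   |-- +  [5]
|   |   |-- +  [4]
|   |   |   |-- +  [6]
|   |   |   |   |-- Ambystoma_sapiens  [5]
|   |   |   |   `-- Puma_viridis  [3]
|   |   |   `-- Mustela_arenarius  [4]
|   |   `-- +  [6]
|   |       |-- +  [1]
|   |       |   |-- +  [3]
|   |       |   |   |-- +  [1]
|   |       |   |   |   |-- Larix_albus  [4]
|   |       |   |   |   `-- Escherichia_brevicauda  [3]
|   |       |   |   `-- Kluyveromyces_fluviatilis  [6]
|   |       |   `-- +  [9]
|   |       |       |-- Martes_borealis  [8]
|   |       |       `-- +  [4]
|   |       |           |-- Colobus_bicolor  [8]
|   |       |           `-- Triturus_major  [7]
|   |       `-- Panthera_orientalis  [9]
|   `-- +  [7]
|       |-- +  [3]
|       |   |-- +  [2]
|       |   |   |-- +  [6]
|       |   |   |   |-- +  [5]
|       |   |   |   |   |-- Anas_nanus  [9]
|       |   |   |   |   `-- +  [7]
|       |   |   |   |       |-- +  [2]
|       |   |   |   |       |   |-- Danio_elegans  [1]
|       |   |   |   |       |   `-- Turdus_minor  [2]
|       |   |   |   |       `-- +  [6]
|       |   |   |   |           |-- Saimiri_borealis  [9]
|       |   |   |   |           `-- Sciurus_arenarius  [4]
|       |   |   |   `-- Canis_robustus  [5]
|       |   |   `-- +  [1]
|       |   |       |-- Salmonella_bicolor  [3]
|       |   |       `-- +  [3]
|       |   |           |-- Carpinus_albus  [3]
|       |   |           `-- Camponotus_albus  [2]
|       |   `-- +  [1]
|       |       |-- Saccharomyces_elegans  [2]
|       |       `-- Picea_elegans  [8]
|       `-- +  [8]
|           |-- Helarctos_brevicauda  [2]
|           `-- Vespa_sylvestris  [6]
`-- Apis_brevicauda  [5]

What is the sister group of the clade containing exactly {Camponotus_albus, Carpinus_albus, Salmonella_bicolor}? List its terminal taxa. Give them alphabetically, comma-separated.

The clade containing exactly {Camponotus_albus, Carpinus_albus, Salmonella_bicolor} attaches to the tree at the node subtending (((Anas_nanus,((Danio_elegans,Turdus_minor),(Saimiri_borealis,Sciurus_arenarius))),Canis_robustus),(Salmonella_bicolor,(Carpinus_albus,Camponotus_albus))).
The other lineage descending from that same node — the sister group — is ((Anas_nanus,((Danio_elegans,Turdus_minor),(Saimiri_borealis,Sciurus_arenarius))),Canis_robustus); its 6 tips in alphabetical order are the answer.

Anas_nanus, Canis_robustus, Danio_elegans, Saimiri_borealis, Sciurus_arenarius, Turdus_minor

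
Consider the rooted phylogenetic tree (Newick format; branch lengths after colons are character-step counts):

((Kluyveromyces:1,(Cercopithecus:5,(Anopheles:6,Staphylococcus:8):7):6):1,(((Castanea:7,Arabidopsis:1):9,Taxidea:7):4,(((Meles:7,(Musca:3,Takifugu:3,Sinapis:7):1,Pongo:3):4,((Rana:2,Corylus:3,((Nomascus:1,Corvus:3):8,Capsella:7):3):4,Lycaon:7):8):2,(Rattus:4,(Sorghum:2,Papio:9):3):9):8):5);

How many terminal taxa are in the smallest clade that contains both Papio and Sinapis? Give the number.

14

The MRCA of Papio and Sinapis is the node subtending (((Meles,(Musca,Takifugu,Sinapis),Pongo),((Rana,Corylus,((Nomascus,Corvus),Capsella)),Lycaon)),(Rattus,(Sorghum,Papio))).
That clade contains 14 terminal taxa: Capsella, Corvus, Corylus, Lycaon, Meles, Musca, Nomascus, Papio, Pongo, Rana, Rattus, Sinapis, Sorghum, Takifugu.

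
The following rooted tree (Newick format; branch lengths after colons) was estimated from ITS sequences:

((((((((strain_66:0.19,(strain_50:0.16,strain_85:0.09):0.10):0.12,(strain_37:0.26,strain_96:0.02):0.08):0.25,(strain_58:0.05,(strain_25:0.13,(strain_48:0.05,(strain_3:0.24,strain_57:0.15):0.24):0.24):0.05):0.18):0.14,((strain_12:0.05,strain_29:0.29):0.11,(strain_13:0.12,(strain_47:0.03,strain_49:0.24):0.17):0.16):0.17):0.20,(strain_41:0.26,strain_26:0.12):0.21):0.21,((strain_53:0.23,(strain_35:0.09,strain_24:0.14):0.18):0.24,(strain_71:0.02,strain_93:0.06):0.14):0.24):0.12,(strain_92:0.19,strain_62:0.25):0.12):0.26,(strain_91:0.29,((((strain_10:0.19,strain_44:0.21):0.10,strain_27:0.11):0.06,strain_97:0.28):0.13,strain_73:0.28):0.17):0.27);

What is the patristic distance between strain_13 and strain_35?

1.61

The path runs strain_13 → … → MRCA → … → strain_35; the MRCA is the node subtending ((((((strain_66,(strain_50,strain_85)),(strain_37,strain_96)),(strain_58,(strain_25,(strain_48,(strain_3,strain_57))))),((strain_12,strain_29),(strain_13,(strain_47,strain_49)))),(strain_41,strain_26)),((strain_53,(strain_35,strain_24)),(strain_71,strain_93))).
Branch lengths along that path: 0.12 + 0.16 + 0.17 + 0.20 + 0.21 + 0.24 + 0.24 + 0.18 + 0.09 = 1.61.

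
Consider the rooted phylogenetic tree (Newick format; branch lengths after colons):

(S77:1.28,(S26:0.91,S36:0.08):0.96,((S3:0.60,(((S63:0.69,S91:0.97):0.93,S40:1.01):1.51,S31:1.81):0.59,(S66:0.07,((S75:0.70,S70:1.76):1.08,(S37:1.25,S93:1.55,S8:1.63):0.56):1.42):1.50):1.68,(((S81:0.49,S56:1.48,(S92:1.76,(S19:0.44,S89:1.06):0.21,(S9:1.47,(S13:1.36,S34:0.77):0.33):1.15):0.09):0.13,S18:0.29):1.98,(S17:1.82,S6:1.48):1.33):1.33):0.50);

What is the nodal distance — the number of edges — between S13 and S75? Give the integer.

The MRCA of S13 and S75 is the node subtending ((S3,(((S63,S91),S40),S31),(S66,((S75,S70),(S37,S93,S8)))),(((S81,S56,(S92,(S19,S89),(S9,(S13,S34)))),S18),(S17,S6))).
From S13 up to that node: 7 branches. From S75 up to the same node: 5 branches. Total: 7 + 5 = 12.

12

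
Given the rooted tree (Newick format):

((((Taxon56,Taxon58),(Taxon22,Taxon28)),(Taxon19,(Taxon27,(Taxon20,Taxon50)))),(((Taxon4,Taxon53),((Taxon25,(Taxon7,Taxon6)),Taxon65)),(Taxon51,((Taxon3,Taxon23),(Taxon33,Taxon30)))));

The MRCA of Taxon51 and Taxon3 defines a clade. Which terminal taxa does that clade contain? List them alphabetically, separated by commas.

Tracing Taxon51: it sits inside (Taxon51,((Taxon3,Taxon23),(Taxon33,Taxon30))).
Tracing Taxon3: it sits inside (Taxon3,Taxon23).
The smallest clade enclosing both is (Taxon51,((Taxon3,Taxon23),(Taxon33,Taxon30))); the answer is its 5 terminal taxa in alphabetical order.

Taxon23, Taxon3, Taxon30, Taxon33, Taxon51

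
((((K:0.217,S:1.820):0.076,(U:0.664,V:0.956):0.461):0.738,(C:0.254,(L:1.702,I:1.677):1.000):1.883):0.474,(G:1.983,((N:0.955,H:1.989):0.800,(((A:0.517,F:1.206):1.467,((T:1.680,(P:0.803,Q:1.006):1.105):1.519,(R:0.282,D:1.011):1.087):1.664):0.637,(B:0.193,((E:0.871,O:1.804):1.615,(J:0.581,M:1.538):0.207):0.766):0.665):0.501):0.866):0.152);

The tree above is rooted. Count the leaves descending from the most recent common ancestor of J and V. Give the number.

The MRCA of J and V is the root, so the clade is the entire tree.
That clade contains 22 terminal taxa: A, B, C, D, E, F, G, H, I, J, K, L, M, N, O, P, Q, R, S, T, U, V.

22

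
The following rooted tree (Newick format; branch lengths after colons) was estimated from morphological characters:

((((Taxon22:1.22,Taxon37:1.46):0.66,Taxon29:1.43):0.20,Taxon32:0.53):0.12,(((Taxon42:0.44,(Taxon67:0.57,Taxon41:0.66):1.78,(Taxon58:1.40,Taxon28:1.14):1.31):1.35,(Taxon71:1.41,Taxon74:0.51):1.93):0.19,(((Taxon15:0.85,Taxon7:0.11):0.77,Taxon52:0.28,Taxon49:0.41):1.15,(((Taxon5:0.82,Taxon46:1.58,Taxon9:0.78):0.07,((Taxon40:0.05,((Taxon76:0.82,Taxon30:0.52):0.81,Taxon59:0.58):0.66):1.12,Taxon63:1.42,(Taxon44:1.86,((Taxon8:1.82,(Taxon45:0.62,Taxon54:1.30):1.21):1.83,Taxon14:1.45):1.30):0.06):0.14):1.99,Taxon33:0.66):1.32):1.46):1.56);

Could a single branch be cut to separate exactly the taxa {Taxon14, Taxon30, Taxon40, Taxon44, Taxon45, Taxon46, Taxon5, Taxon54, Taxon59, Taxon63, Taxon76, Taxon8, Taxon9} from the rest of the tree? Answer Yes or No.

Yes

The most recent common ancestor of these taxa subtends ((Taxon5,Taxon46,Taxon9),((Taxon40,((Taxon76,Taxon30),Taxon59)),Taxon63,(Taxon44,((Taxon8,(Taxon45,Taxon54)),Taxon14)))).
That clade has exactly 13 tips — every listed taxon and nothing else — so the group is monophyletic.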